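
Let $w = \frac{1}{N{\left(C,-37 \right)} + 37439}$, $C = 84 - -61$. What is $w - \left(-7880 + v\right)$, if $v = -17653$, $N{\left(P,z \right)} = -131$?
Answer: $\frac{952585165}{37308} \approx 25533.0$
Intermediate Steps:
$C = 145$ ($C = 84 + 61 = 145$)
$w = \frac{1}{37308}$ ($w = \frac{1}{-131 + 37439} = \frac{1}{37308} \approx 2.6804 \cdot 10^{-5}$)
$w - \left(-7880 + v\right) = \frac{1}{37308} - \left(-7880 - 17653\right) = \frac{1}{37308} - -25533 = \frac{1}{37308} + 25533 = \frac{952585165}{37308}$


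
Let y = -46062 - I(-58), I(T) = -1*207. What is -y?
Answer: 45855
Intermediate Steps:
I(T) = -207
y = -45855 (y = -46062 - 1*(-207) = -46062 + 207 = -45855)
-y = -1*(-45855) = 45855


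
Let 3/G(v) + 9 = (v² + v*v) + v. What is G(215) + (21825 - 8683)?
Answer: 1217685155/92656 ≈ 13142.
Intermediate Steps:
G(v) = 3/(-9 + v + 2*v²) (G(v) = 3/(-9 + ((v² + v*v) + v)) = 3/(-9 + ((v² + v²) + v)) = 3/(-9 + (2*v² + v)) = 3/(-9 + (v + 2*v²)) = 3/(-9 + v + 2*v²))
G(215) + (21825 - 8683) = 3/(-9 + 215 + 2*215²) + (21825 - 8683) = 3/(-9 + 215 + 2*46225) + 13142 = 3/(-9 + 215 + 92450) + 13142 = 3/92656 + 13142 = 1217685155/92656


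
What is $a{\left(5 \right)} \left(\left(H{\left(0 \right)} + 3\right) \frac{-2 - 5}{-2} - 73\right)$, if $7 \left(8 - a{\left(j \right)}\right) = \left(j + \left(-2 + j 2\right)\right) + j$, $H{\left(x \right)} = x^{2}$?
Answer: $- \frac{2375}{7} \approx -339.29$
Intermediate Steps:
$a{\left(j \right)} = \frac{58}{7} - \frac{4 j}{7}$ ($a{\left(j \right)} = 8 - \frac{\left(j + \left(-2 + j 2\right)\right) + j}{7} = 8 - \frac{\left(j + \left(-2 + 2 j\right)\right) + j}{7} = 8 - \frac{\left(-2 + 3 j\right) + j}{7} = 8 - \frac{-2 + 4 j}{7} = 8 - \left(- \frac{2}{7} + \frac{4 j}{7}\right) = \frac{58}{7} - \frac{4 j}{7}$)
$a{\left(5 \right)} \left(\left(H{\left(0 \right)} + 3\right) \frac{-2 - 5}{-2} - 73\right) = \left(\frac{58}{7} - \frac{20}{7}\right) \left(\left(0^{2} + 3\right) \frac{-2 - 5}{-2} - 73\right) = \left(\frac{58}{7} - \frac{20}{7}\right) \left(\left(0 + 3\right) \left(\left(-7\right) \left(- \frac{1}{2}\right)\right) - 73\right) = \frac{38 \left(3 \cdot \frac{7}{2} - 73\right)}{7} = \frac{38 \left(\frac{21}{2} - 73\right)}{7} = \frac{38}{7} \left(- \frac{125}{2}\right) = - \frac{2375}{7}$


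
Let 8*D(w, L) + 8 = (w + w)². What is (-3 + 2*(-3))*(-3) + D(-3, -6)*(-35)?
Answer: -191/2 ≈ -95.500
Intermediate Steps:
D(w, L) = -1 + w²/2 (D(w, L) = -1 + (w + w)²/8 = -1 + (2*w)²/8 = -1 + (4*w²)/8 = -1 + w²/2)
(-3 + 2*(-3))*(-3) + D(-3, -6)*(-35) = (-3 + 2*(-3))*(-3) + (-1 + (½)*(-3)²)*(-35) = (-3 - 6)*(-3) + (-1 + (½)*9)*(-35) = -9*(-3) + (-1 + 9/2)*(-35) = 27 + (7/2)*(-35) = 27 - 245/2 = -191/2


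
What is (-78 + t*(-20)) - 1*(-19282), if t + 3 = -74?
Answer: 20744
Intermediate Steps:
t = -77 (t = -3 - 74 = -77)
(-78 + t*(-20)) - 1*(-19282) = (-78 - 77*(-20)) - 1*(-19282) = (-78 + 1540) + 19282 = 1462 + 19282 = 20744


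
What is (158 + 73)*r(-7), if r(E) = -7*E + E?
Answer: 9702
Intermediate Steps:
r(E) = -6*E
(158 + 73)*r(-7) = (158 + 73)*(-6*(-7)) = 231*42 = 9702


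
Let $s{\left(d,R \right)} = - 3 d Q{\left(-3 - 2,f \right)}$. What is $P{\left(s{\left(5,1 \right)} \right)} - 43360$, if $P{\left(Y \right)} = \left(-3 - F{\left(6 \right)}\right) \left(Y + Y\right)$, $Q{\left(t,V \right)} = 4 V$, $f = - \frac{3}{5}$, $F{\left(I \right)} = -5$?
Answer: $-43216$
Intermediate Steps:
$f = - \frac{3}{5}$ ($f = \left(-3\right) \frac{1}{5} = - \frac{3}{5} \approx -0.6$)
$s{\left(d,R \right)} = \frac{36 d}{5}$ ($s{\left(d,R \right)} = - 3 d 4 \left(- \frac{3}{5}\right) = - 3 d \left(- \frac{12}{5}\right) = \frac{36 d}{5}$)
$P{\left(Y \right)} = 4 Y$ ($P{\left(Y \right)} = \left(-3 - -5\right) \left(Y + Y\right) = \left(-3 + 5\right) 2 Y = 2 \cdot 2 Y = 4 Y$)
$P{\left(s{\left(5,1 \right)} \right)} - 43360 = 4 \cdot \frac{36}{5} \cdot 5 - 43360 = 4 \cdot 36 - 43360 = 144 - 43360 = -43216$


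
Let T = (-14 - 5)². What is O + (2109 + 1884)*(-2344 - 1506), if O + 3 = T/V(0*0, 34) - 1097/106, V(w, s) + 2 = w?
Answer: -814781924/53 ≈ -1.5373e+7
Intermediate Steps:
V(w, s) = -2 + w
T = 361 (T = (-19)² = 361)
O = -10274/53 (O = -3 + (361/(-2 + 0*0) - 1097/106) = -3 + (361/(-2 + 0) - 1097*1/106) = -3 + (361/(-2) - 1097/106) = -3 + (361*(-½) - 1097/106) = -3 + (-361/2 - 1097/106) = -3 - 10115/53 = -10274/53 ≈ -193.85)
O + (2109 + 1884)*(-2344 - 1506) = -10274/53 + (2109 + 1884)*(-2344 - 1506) = -10274/53 + 3993*(-3850) = -10274/53 - 15373050 = -814781924/53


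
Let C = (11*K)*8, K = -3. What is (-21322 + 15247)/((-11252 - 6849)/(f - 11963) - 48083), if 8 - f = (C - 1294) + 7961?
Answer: 37174950/294229871 ≈ 0.12635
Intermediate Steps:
C = -264 (C = (11*(-3))*8 = -33*8 = -264)
f = -6395 (f = 8 - ((-264 - 1294) + 7961) = 8 - (-1558 + 7961) = 8 - 1*6403 = 8 - 6403 = -6395)
(-21322 + 15247)/((-11252 - 6849)/(f - 11963) - 48083) = (-21322 + 15247)/((-11252 - 6849)/(-6395 - 11963) - 48083) = -6075/(-18101/(-18358) - 48083) = -6075/(-18101*(-1/18358) - 48083) = -6075/(18101/18358 - 48083) = -6075/(-882689613/18358) = -6075*(-18358/882689613) = 37174950/294229871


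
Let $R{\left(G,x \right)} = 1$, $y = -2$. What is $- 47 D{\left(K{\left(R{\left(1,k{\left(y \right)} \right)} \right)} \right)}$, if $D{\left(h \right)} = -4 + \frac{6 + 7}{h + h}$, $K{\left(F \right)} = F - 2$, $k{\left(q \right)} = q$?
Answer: $\frac{987}{2} \approx 493.5$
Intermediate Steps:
$K{\left(F \right)} = -2 + F$ ($K{\left(F \right)} = F - 2 = -2 + F$)
$D{\left(h \right)} = -4 + \frac{13}{2 h}$
$- 47 D{\left(K{\left(R{\left(1,k{\left(y \right)} \right)} \right)} \right)} = - 47 \left(-4 + \frac{13}{2 \left(-2 + 1\right)}\right) = - 47 \left(-4 + \frac{13}{2 \left(-1\right)}\right) = - 47 \left(-4 + \frac{13}{2} \left(-1\right)\right) = - 47 \left(-4 - \frac{13}{2}\right) = \left(-47\right) \left(- \frac{21}{2}\right) = \frac{987}{2}$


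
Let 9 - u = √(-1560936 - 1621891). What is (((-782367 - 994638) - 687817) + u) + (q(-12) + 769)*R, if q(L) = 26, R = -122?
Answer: -2561803 - I*√3182827 ≈ -2.5618e+6 - 1784.0*I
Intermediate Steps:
u = 9 - I*√3182827 (u = 9 - √(-1560936 - 1621891) = 9 - √(-3182827) = 9 - I*√3182827 ≈ 9.0 - 1784.0*I)
(((-782367 - 994638) - 687817) + u) + (q(-12) + 769)*R = (((-782367 - 994638) - 687817) + (9 - I*√3182827)) + (26 + 769)*(-122) = ((-1777005 - 687817) + (9 - I*√3182827)) + 795*(-122) = (-2464822 + (9 - I*√3182827)) - 96990 = (-2464813 - I*√3182827) - 96990 = -2561803 - I*√3182827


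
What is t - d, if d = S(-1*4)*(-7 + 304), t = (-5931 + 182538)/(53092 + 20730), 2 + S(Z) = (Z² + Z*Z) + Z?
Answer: -569876877/73822 ≈ -7719.6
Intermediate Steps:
S(Z) = -2 + Z + 2*Z² (S(Z) = -2 + ((Z² + Z*Z) + Z) = -2 + ((Z² + Z²) + Z) = -2 + (2*Z² + Z) = -2 + (Z + 2*Z²) = -2 + Z + 2*Z²)
t = 176607/73822 ≈ 2.3923
d = 7722 (d = (-2 - 1*4 + 2*(-1*4)²)*(-7 + 304) = (-2 - 4 + 2*(-4)²)*297 = (-2 - 4 + 2*16)*297 = (-2 - 4 + 32)*297 = 26*297 = 7722)
t - d = 176607/73822 - 1*7722 = 176607/73822 - 7722 = -569876877/73822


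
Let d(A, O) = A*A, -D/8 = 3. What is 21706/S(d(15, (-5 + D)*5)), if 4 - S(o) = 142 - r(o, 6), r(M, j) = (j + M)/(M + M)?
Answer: -3255900/20623 ≈ -157.88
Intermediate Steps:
D = -24 (D = -8*3 = -24)
d(A, O) = A²
r(M, j) = (M + j)/(2*M) (r(M, j) = (M + j)/((2*M)) = (M + j)*(1/(2*M)) = (M + j)/(2*M))
S(o) = -138 + (6 + o)/(2*o) (S(o) = 4 - (142 - (o + 6)/(2*o)) = 4 - (142 - (6 + o)/(2*o)) = 4 + (-142 + (6 + o)/(2*o)) = -138 + (6 + o)/(2*o))
21706/S(d(15, (-5 + D)*5)) = 21706/(-275/2 + 3/(15²)) = 21706/(-275/2 + 3/225) = 21706/(-275/2 + 3*(1/225)) = 21706/(-275/2 + 1/75) = 21706/(-20623/150) = 21706*(-150/20623) = -3255900/20623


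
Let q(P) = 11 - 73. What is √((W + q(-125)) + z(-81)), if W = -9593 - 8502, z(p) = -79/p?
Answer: 13*I*√8702/9 ≈ 134.74*I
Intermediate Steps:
q(P) = -62
W = -18095
√((W + q(-125)) + z(-81)) = √((-18095 - 62) - 79/(-81)) = √(-18157 - 79*(-1/81)) = √(-18157 + 79/81) = √(-1470638/81) = 13*I*√8702/9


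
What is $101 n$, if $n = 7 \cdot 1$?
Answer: $707$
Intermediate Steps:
$n = 7$
$101 n = 101 \cdot 7 = 707$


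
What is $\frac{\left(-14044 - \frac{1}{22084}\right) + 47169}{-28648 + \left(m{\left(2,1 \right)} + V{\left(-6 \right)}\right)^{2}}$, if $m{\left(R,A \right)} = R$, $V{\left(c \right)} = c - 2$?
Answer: $- \frac{731532499}{631867408} \approx -1.1577$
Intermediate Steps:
$V{\left(c \right)} = -2 + c$ ($V{\left(c \right)} = c - 2 = -2 + c$)
$\frac{\left(-14044 - \frac{1}{22084}\right) + 47169}{-28648 + \left(m{\left(2,1 \right)} + V{\left(-6 \right)}\right)^{2}} = \frac{\left(-14044 - \frac{1}{22084}\right) + 47169}{-28648 + \left(2 - 8\right)^{2}} = \frac{\left(-14044 - \frac{1}{22084}\right) + 47169}{-28648 + \left(-6\right)^{2}} = \frac{- \frac{310147697}{22084} + 47169}{-28648 + 36} = \frac{731532499}{22084 \left(-28612\right)} = \frac{731532499}{22084} \left(- \frac{1}{28612}\right) = - \frac{731532499}{631867408}$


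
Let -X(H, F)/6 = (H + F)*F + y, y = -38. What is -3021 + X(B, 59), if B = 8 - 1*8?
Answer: -23679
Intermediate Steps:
B = 0 (B = 8 - 8 = 0)
X(H, F) = 228 - 6*F*(F + H) (X(H, F) = -6*((H + F)*F - 38) = -6*((F + H)*F - 38) = -6*(F*(F + H) - 38) = -6*(-38 + F*(F + H)) = 228 - 6*F*(F + H))
-3021 + X(B, 59) = -3021 + (228 - 6*59**2 - 6*59*0) = -3021 + (228 - 6*3481 + 0) = -3021 + (228 - 20886 + 0) = -3021 - 20658 = -23679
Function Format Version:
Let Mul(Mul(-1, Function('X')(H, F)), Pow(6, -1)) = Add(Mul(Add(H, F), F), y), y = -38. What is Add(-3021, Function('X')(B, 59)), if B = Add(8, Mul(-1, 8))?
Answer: -23679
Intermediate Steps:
B = 0 (B = Add(8, -8) = 0)
Function('X')(H, F) = Add(228, Mul(-6, F, Add(F, H))) (Function('X')(H, F) = Mul(-6, Add(Mul(Add(H, F), F), -38)) = Mul(-6, Add(Mul(Add(F, H), F), -38)) = Mul(-6, Add(Mul(F, Add(F, H)), -38)) = Mul(-6, Add(-38, Mul(F, Add(F, H)))) = Add(228, Mul(-6, F, Add(F, H))))
Add(-3021, Function('X')(B, 59)) = Add(-3021, Add(228, Mul(-6, Pow(59, 2)), Mul(-6, 59, 0))) = Add(-3021, Add(228, Mul(-6, 3481), 0)) = Add(-3021, Add(228, -20886, 0)) = Add(-3021, -20658) = -23679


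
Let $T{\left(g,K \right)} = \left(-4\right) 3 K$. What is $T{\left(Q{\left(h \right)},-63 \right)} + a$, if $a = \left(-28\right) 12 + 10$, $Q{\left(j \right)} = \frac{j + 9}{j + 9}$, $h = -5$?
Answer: $430$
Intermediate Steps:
$Q{\left(j \right)} = 1$ ($Q{\left(j \right)} = \frac{9 + j}{9 + j} = 1$)
$a = -326$ ($a = -336 + 10 = -326$)
$T{\left(g,K \right)} = - 12 K$
$T{\left(Q{\left(h \right)},-63 \right)} + a = \left(-12\right) \left(-63\right) - 326 = 756 - 326 = 430$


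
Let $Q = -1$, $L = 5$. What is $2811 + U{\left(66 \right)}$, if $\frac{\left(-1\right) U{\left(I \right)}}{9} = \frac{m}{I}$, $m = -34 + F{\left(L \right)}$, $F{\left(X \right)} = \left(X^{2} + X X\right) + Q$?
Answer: $\frac{61797}{22} \approx 2809.0$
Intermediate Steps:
$F{\left(X \right)} = -1 + 2 X^{2}$ ($F{\left(X \right)} = \left(X^{2} + X X\right) - 1 = \left(X^{2} + X^{2}\right) - 1 = 2 X^{2} - 1 = -1 + 2 X^{2}$)
$m = 15$ ($m = -34 - \left(1 - 2 \cdot 5^{2}\right) = -34 + \left(-1 + 2 \cdot 25\right) = -34 + \left(-1 + 50\right) = -34 + 49 = 15$)
$U{\left(I \right)} = - \frac{135}{I}$ ($U{\left(I \right)} = - 9 \frac{15}{I} = - \frac{135}{I}$)
$2811 + U{\left(66 \right)} = 2811 - \frac{135}{66} = 2811 - \frac{45}{22} = \frac{61797}{22}$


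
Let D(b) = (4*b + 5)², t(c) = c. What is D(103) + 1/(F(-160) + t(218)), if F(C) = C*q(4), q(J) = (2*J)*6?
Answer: 1297559717/7462 ≈ 1.7389e+5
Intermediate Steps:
q(J) = 12*J
D(b) = (5 + 4*b)²
F(C) = 48*C (F(C) = C*(12*4) = C*48 = 48*C)
D(103) + 1/(F(-160) + t(218)) = (5 + 4*103)² + 1/(48*(-160) + 218) = (5 + 412)² + 1/(-7680 + 218) = 417² + 1/(-7462) = 173889 - 1/7462 = 1297559717/7462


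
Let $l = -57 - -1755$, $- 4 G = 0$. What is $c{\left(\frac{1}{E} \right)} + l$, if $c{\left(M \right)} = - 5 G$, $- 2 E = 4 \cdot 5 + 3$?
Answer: $1698$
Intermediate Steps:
$G = 0$ ($G = \left(- \frac{1}{4}\right) 0 = 0$)
$E = - \frac{23}{2}$ ($E = - \frac{4 \cdot 5 + 3}{2} = - \frac{20 + 3}{2} = \left(- \frac{1}{2}\right) 23 = - \frac{23}{2} \approx -11.5$)
$l = 1698$ ($l = -57 + 1755 = 1698$)
$c{\left(M \right)} = 0$ ($c{\left(M \right)} = \left(-5\right) 0 = 0$)
$c{\left(\frac{1}{E} \right)} + l = 0 + 1698 = 1698$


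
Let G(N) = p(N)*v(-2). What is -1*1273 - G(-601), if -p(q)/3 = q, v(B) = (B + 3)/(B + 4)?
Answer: -4349/2 ≈ -2174.5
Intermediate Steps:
v(B) = (3 + B)/(4 + B)
p(q) = -3*q
G(N) = -3*N/2 (G(N) = (-3*N)*((3 - 2)/(4 - 2)) = (-3*N)*(1/2) = (-3*N)*((½)*1) = -3*N*(½) = -3*N/2)
-1*1273 - G(-601) = -1*1273 - (-3)*(-601)/2 = -1273 - 1*1803/2 = -1273 - 1803/2 = -4349/2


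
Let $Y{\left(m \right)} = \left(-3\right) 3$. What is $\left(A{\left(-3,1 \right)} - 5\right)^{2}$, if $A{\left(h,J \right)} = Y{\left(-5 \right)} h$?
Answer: $484$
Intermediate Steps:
$Y{\left(m \right)} = -9$
$A{\left(h,J \right)} = - 9 h$
$\left(A{\left(-3,1 \right)} - 5\right)^{2} = \left(\left(-9\right) \left(-3\right) - 5\right)^{2} = \left(27 - 5\right)^{2} = 22^{2} = 484$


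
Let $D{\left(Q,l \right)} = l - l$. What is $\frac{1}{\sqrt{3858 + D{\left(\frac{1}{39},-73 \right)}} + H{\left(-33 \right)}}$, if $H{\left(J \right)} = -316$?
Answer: $- \frac{158}{47999} - \frac{\sqrt{3858}}{95998} \approx -0.0039388$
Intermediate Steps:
$D{\left(Q,l \right)} = 0$
$\frac{1}{\sqrt{3858 + D{\left(\frac{1}{39},-73 \right)}} + H{\left(-33 \right)}} = \frac{1}{\sqrt{3858 + 0} - 316} = \frac{1}{\sqrt{3858} - 316} = \frac{1}{-316 + \sqrt{3858}}$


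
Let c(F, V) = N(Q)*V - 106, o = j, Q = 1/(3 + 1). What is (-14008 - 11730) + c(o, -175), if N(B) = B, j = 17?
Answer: -103551/4 ≈ -25888.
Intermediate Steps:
Q = ¼ (Q = 1/4 = ¼ ≈ 0.25000)
o = 17
c(F, V) = -106 + V/4 (c(F, V) = V/4 - 106 = -106 + V/4)
(-14008 - 11730) + c(o, -175) = (-14008 - 11730) + (-106 + (¼)*(-175)) = -25738 + (-106 - 175/4) = -25738 - 599/4 = -103551/4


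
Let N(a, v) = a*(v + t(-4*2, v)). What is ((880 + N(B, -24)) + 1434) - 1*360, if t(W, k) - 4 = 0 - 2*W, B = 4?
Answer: 1938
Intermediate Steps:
t(W, k) = 4 - 2*W (t(W, k) = 4 + (0 - 2*W) = 4 - 2*W)
N(a, v) = a*(20 + v) (N(a, v) = a*(v + (4 - (-8)*2)) = a*(v + (4 - 2*(-8))) = a*(v + (4 + 16)) = a*(v + 20) = a*(20 + v))
((880 + N(B, -24)) + 1434) - 1*360 = ((880 + 4*(20 - 24)) + 1434) - 1*360 = ((880 + 4*(-4)) + 1434) - 360 = ((880 - 16) + 1434) - 360 = (864 + 1434) - 360 = 2298 - 360 = 1938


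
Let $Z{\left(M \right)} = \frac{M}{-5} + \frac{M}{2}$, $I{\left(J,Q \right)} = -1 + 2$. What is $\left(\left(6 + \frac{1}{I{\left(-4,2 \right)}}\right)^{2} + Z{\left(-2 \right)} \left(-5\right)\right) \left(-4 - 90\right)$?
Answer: $-4888$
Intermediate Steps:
$I{\left(J,Q \right)} = 1$
$Z{\left(M \right)} = \frac{3 M}{10}$ ($Z{\left(M \right)} = M \left(- \frac{1}{5}\right) + M \frac{1}{2} = - \frac{M}{5} + \frac{M}{2} = \frac{3 M}{10}$)
$\left(\left(6 + \frac{1}{I{\left(-4,2 \right)}}\right)^{2} + Z{\left(-2 \right)} \left(-5\right)\right) \left(-4 - 90\right) = \left(\left(6 + 1^{-1}\right)^{2} + \frac{3}{10} \left(-2\right) \left(-5\right)\right) \left(-4 - 90\right) = \left(\left(6 + 1\right)^{2} - -3\right) \left(-94\right) = \left(7^{2} + 3\right) \left(-94\right) = \left(49 + 3\right) \left(-94\right) = 52 \left(-94\right) = -4888$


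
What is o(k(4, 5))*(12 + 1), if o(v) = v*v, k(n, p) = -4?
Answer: 208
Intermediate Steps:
o(v) = v²
o(k(4, 5))*(12 + 1) = (-4)²*(12 + 1) = 16*13 = 208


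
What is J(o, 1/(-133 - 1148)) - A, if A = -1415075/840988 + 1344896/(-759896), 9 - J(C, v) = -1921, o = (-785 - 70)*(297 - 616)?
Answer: 154449843314761/79882927156 ≈ 1933.5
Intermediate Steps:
o = 272745 (o = -855*(-319) = 272745)
J(C, v) = 1930 (J(C, v) = 9 - 1*(-1921) = 9 + 1921 = 1930)
A = -275793903681/79882927156 (A = -1415075*1/840988 + 1344896*(-1/759896) = -1415075/840988 - 168112/94987 = -275793903681/79882927156 ≈ -3.4525)
J(o, 1/(-133 - 1148)) - A = 1930 - 1*(-275793903681/79882927156) = 1930 + 275793903681/79882927156 = 154449843314761/79882927156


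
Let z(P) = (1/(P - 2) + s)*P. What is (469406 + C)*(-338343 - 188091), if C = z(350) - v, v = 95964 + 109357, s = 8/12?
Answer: -4035253921535/29 ≈ -1.3915e+11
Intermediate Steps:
s = ⅔ (s = 8*(1/12) = ⅔ ≈ 0.66667)
v = 205321
z(P) = P*(⅔ + 1/(-2 + P)) (z(P) = (1/(P - 2) + ⅔)*P = (1/(-2 + P) + ⅔)*P = (⅔ + 1/(-2 + P))*P = P*(⅔ + 1/(-2 + P)))
C = -35685079/174 (C = (⅓)*350*(-1 + 2*350)/(-2 + 350) - 1*205321 = (⅓)*350*(-1 + 700)/348 - 205321 = (⅓)*350*(1/348)*699 - 205321 = 40775/174 - 205321 = -35685079/174 ≈ -2.0509e+5)
(469406 + C)*(-338343 - 188091) = (469406 - 35685079/174)*(-338343 - 188091) = (45991565/174)*(-526434) = -4035253921535/29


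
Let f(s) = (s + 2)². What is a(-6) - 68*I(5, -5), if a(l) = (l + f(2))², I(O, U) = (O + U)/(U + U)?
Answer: 100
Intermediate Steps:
I(O, U) = (O + U)/(2*U) (I(O, U) = (O + U)/((2*U)) = (O + U)*(1/(2*U)) = (O + U)/(2*U))
f(s) = (2 + s)²
a(l) = (16 + l)² (a(l) = (l + (2 + 2)²)² = (l + 4²)² = (l + 16)² = (16 + l)²)
a(-6) - 68*I(5, -5) = (16 - 6)² - 34*(5 - 5)/(-5) = 10² - 34*(-1)*0/5 = 100 - 68*0 = 100 + 0 = 100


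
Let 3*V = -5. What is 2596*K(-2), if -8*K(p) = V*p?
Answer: -3245/3 ≈ -1081.7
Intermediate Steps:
V = -5/3 (V = (⅓)*(-5) = -5/3 ≈ -1.6667)
K(p) = 5*p/24 (K(p) = -(-5)*p/24 = 5*p/24)
2596*K(-2) = 2596*((5/24)*(-2)) = 2596*(-5/12) = -3245/3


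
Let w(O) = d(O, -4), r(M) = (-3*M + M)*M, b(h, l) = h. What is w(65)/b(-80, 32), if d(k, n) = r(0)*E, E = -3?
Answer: 0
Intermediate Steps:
r(M) = -2*M² (r(M) = (-2*M)*M = -2*M²)
d(k, n) = 0 (d(k, n) = -2*0²*(-3) = -2*0*(-3) = 0*(-3) = 0)
w(O) = 0
w(65)/b(-80, 32) = 0/(-80) = 0*(-1/80) = 0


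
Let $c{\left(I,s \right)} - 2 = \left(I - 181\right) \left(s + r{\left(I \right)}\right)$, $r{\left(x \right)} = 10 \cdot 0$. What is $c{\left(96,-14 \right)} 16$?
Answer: $19072$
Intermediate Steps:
$r{\left(x \right)} = 0$
$c{\left(I,s \right)} = 2 + s \left(-181 + I\right)$ ($c{\left(I,s \right)} = 2 + \left(I - 181\right) \left(s + 0\right) = 2 + \left(-181 + I\right) s = 2 + s \left(-181 + I\right)$)
$c{\left(96,-14 \right)} 16 = \left(2 - -2534 + 96 \left(-14\right)\right) 16 = \left(2 + 2534 - 1344\right) 16 = 1192 \cdot 16 = 19072$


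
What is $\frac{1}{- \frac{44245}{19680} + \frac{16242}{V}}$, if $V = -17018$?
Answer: $- \frac{33491424}{107260397} \approx -0.31224$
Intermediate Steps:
$\frac{1}{- \frac{44245}{19680} + \frac{16242}{V}} = \frac{1}{- \frac{44245}{19680} + \frac{16242}{-17018}} = \frac{1}{\left(-44245\right) \frac{1}{19680} + 16242 \left(- \frac{1}{17018}\right)} = \frac{1}{- \frac{8849}{3936} - \frac{8121}{8509}} = \frac{1}{- \frac{107260397}{33491424}} = - \frac{33491424}{107260397}$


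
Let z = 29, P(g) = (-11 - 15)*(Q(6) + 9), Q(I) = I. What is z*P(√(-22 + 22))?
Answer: -11310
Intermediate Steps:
P(g) = -390 (P(g) = (-11 - 15)*(6 + 9) = -26*15 = -390)
z*P(√(-22 + 22)) = 29*(-390) = -11310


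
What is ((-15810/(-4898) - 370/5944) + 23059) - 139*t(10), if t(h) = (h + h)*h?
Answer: -1112386663/234788 ≈ -4737.8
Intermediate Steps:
t(h) = 2*h**2 (t(h) = (2*h)*h = 2*h**2)
((-15810/(-4898) - 370/5944) + 23059) - 139*t(10) = ((-15810/(-4898) - 370/5944) + 23059) - 278*10**2 = ((-15810*(-1/4898) - 370*1/5944) + 23059) - 278*100 = ((255/79 - 185/2972) + 23059) - 139*200 = (743245/234788 + 23059) - 27800 = 5414719737/234788 - 27800 = -1112386663/234788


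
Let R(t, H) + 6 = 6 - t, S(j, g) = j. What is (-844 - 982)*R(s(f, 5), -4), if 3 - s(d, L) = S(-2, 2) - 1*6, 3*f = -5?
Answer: 20086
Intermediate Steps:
f = -5/3 (f = (⅓)*(-5) = -5/3 ≈ -1.6667)
s(d, L) = 11 (s(d, L) = 3 - (-2 - 1*6) = 3 - (-2 - 6) = 3 - 1*(-8) = 3 + 8 = 11)
R(t, H) = -t (R(t, H) = -6 + (6 - t) = -t)
(-844 - 982)*R(s(f, 5), -4) = (-844 - 982)*(-1*11) = -1826*(-11) = 20086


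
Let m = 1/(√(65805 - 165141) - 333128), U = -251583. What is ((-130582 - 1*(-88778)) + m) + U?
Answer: -4069804456131596/13871795465 - I*√24834/55487181860 ≈ -2.9339e+5 - 2.8401e-9*I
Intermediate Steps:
m = 1/(-333128 + 2*I*√24834) (m = 1/(√(-99336) - 333128) = 1/(2*I*√24834 - 333128) = 1/(-333128 + 2*I*√24834) ≈ -3.0018e-6 - 2.84e-9*I)
((-130582 - 1*(-88778)) + m) + U = ((-130582 - 1*(-88778)) + (-41641/13871795465 - I*√24834/55487181860)) - 251583 = ((-130582 + 88778) + (-41641/13871795465 - I*√24834/55487181860)) - 251583 = (-41804 + (-41641/13871795465 - I*√24834/55487181860)) - 251583 = (-579896537660501/13871795465 - I*√24834/55487181860) - 251583 = -4069804456131596/13871795465 - I*√24834/55487181860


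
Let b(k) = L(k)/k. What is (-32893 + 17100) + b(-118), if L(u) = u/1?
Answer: -15792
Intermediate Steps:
L(u) = u (L(u) = u*1 = u)
b(k) = 1 (b(k) = k/k = 1)
(-32893 + 17100) + b(-118) = (-32893 + 17100) + 1 = -15793 + 1 = -15792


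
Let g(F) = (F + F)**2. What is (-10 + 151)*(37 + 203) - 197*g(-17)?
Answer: -193892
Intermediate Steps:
g(F) = 4*F**2 (g(F) = (2*F)**2 = 4*F**2)
(-10 + 151)*(37 + 203) - 197*g(-17) = (-10 + 151)*(37 + 203) - 788*(-17)**2 = 141*240 - 788*289 = 33840 - 197*1156 = 33840 - 227732 = -193892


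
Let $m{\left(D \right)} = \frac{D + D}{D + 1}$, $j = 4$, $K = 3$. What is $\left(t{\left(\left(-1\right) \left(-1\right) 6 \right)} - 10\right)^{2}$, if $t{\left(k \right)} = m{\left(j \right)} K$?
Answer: $\frac{676}{25} \approx 27.04$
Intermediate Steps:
$m{\left(D \right)} = \frac{2 D}{1 + D}$
$t{\left(k \right)} = \frac{24}{5}$ ($t{\left(k \right)} = 2 \cdot 4 \frac{1}{1 + 4} \cdot 3 = 2 \cdot 4 \cdot \frac{1}{5} \cdot 3 = \frac{8}{5} \cdot 3 = \frac{24}{5}$)
$\left(t{\left(\left(-1\right) \left(-1\right) 6 \right)} - 10\right)^{2} = \left(\frac{24}{5} - 10\right)^{2} = \left(- \frac{26}{5}\right)^{2} = \frac{676}{25}$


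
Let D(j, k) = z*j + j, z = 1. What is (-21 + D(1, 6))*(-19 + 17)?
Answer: 38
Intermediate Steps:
D(j, k) = 2*j (D(j, k) = 1*j + j = j + j = 2*j)
(-21 + D(1, 6))*(-19 + 17) = (-21 + 2*1)*(-19 + 17) = (-21 + 2)*(-2) = -19*(-2) = 38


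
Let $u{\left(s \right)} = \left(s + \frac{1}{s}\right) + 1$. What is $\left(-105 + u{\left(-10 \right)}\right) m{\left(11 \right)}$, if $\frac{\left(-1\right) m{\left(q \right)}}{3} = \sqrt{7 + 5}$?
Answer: $\frac{3423 \sqrt{3}}{5} \approx 1185.8$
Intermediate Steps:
$u{\left(s \right)} = 1 + s + \frac{1}{s}$
$m{\left(q \right)} = - 6 \sqrt{3}$ ($m{\left(q \right)} = - 3 \sqrt{7 + 5} = - 3 \sqrt{12} = - 3 \cdot 2 \sqrt{3} = - 6 \sqrt{3}$)
$\left(-105 + u{\left(-10 \right)}\right) m{\left(11 \right)} = \left(-105 + \left(1 - 10 + \frac{1}{-10}\right)\right) \left(- 6 \sqrt{3}\right) = \left(-105 - \frac{91}{10}\right) \left(- 6 \sqrt{3}\right) = - \frac{1141 \left(- 6 \sqrt{3}\right)}{10} = \frac{3423 \sqrt{3}}{5}$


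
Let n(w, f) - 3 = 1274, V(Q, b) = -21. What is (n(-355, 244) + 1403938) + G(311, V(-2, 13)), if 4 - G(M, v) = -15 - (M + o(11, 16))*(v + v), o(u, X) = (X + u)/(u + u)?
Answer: 15313325/11 ≈ 1.3921e+6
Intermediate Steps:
o(u, X) = (X + u)/(2*u) (o(u, X) = (X + u)/((2*u)) = (X + u)*(1/(2*u)) = (X + u)/(2*u))
n(w, f) = 1277 (n(w, f) = 3 + 1274 = 1277)
G(M, v) = 19 + 2*v*(27/22 + M) (G(M, v) = 4 - (-15 - (M + (½)*(16 + 11)/11)*(v + v)) = 4 - (-15 - (M + (½)*(1/11)*27)*2*v) = 4 - (-15 - (M + 27/22)*2*v) = 4 - (-15 - (27/22 + M)*2*v) = 4 - (-15 - 2*v*(27/22 + M)) = 4 + (15 + 2*v*(27/22 + M)) = 19 + 2*v*(27/22 + M))
(n(-355, 244) + 1403938) + G(311, V(-2, 13)) = (1277 + 1403938) + (19 + (27/11)*(-21) + 2*311*(-21)) = 1405215 + (19 - 567/11 - 13062) = 1405215 - 144040/11 = 15313325/11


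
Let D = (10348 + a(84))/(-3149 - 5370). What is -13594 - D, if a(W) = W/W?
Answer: -115796937/8519 ≈ -13593.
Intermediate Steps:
a(W) = 1
D = -10349/8519 (D = (10348 + 1)/(-3149 - 5370) = 10349/(-8519) = 10349*(-1/8519) = -10349/8519 ≈ -1.2148)
-13594 - D = -13594 - 1*(-10349/8519) = -13594 + 10349/8519 = -115796937/8519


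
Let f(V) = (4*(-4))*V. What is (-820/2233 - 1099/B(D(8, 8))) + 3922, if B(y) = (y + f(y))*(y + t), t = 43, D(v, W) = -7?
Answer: 4728432659/1205820 ≈ 3921.3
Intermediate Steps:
f(V) = -16*V
B(y) = -15*y*(43 + y) (B(y) = (y - 16*y)*(y + 43) = (-15*y)*(43 + y) = -15*y*(43 + y))
(-820/2233 - 1099/B(D(8, 8))) + 3922 = (-820/2233 - 1099*(-1/(105*(-43 - 1*(-7))))) + 3922 = (-820*1/2233 - 1099*(-1/(105*(-43 + 7)))) + 3922 = (-820/2233 - 1099/(15*(-7)*(-36))) + 3922 = (-820/2233 - 1099/3780) + 3922 = (-820/2233 - 1099*1/3780) + 3922 = (-820/2233 - 157/540) + 3922 = -793381/1205820 + 3922 = 4728432659/1205820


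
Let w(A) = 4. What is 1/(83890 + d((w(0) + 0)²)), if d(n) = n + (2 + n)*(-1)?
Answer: 1/83888 ≈ 1.1921e-5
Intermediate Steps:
d(n) = -2 (d(n) = n + (-2 - n) = -2)
1/(83890 + d((w(0) + 0)²)) = 1/(83890 - 2) = 1/83888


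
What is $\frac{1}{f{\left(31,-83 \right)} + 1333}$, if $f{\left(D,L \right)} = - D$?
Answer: $\frac{1}{1302} \approx 0.00076805$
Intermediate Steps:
$\frac{1}{f{\left(31,-83 \right)} + 1333} = \frac{1}{\left(-1\right) 31 + 1333} = \frac{1}{-31 + 1333} = \frac{1}{1302}$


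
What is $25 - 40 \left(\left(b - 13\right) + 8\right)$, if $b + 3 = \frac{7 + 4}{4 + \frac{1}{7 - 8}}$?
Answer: $\frac{595}{3} \approx 198.33$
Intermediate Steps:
$b = \frac{2}{3}$ ($b = -3 + \frac{7 + 4}{4 + \frac{1}{7 - 8}} = -3 + \frac{11}{4 + \frac{1}{-1}} = -3 + \frac{11}{4 - 1} = -3 + \frac{11}{3} = \frac{2}{3} \approx 0.66667$)
$25 - 40 \left(\left(b - 13\right) + 8\right) = 25 - 40 \left(\left(\frac{2}{3} - 13\right) + 8\right) = 25 - 40 \left(- \frac{37}{3} + 8\right) = 25 - - \frac{520}{3} = 25 + \frac{520}{3} = \frac{595}{3}$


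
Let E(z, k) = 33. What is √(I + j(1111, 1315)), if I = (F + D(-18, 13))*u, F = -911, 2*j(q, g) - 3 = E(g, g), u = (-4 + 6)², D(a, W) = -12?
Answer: I*√3674 ≈ 60.614*I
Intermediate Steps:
u = 4 (u = 2² = 4)
j(q, g) = 18 (j(q, g) = 3/2 + (½)*33 = 3/2 + 33/2 = 18)
I = -3692 (I = (-911 - 12)*4 = -923*4 = -3692)
√(I + j(1111, 1315)) = √(-3692 + 18) = √(-3674) = I*√3674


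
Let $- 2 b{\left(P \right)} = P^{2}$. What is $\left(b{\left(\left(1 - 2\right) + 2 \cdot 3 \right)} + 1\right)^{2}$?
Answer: $\frac{529}{4} \approx 132.25$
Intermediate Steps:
$b{\left(P \right)} = - \frac{P^{2}}{2}$
$\left(b{\left(\left(1 - 2\right) + 2 \cdot 3 \right)} + 1\right)^{2} = \left(- \frac{\left(\left(1 - 2\right) + 2 \cdot 3\right)^{2}}{2} + 1\right)^{2} = \left(- \frac{\left(-1 + 6\right)^{2}}{2} + 1\right)^{2} = \left(- \frac{5^{2}}{2} + 1\right)^{2} = \left(\left(- \frac{1}{2}\right) 25 + 1\right)^{2} = \left(- \frac{25}{2} + 1\right)^{2} = \left(- \frac{23}{2}\right)^{2} = \frac{529}{4}$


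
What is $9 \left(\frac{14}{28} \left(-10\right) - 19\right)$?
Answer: $-216$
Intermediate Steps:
$9 \left(\frac{14}{28} \left(-10\right) - 19\right) = 9 \left(14 \cdot \frac{1}{28} \left(-10\right) - 19\right) = 9 \left(\frac{1}{2} \left(-10\right) - 19\right) = 9 \left(-5 - 19\right) = 9 \left(-24\right) = -216$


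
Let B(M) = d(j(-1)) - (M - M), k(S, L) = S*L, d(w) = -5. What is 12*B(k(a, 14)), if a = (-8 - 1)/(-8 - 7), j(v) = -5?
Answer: -60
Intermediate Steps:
a = ⅗ (a = -9/(-15) = -9*(-1/15) = ⅗ ≈ 0.60000)
k(S, L) = L*S
B(M) = -5 (B(M) = -5 - (M - M) = -5 - 1*0 = -5 + 0 = -5)
12*B(k(a, 14)) = 12*(-5) = -60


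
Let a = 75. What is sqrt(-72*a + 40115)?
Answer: sqrt(34715) ≈ 186.32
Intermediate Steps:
sqrt(-72*a + 40115) = sqrt(-72*75 + 40115) = sqrt(-5400 + 40115) = sqrt(34715)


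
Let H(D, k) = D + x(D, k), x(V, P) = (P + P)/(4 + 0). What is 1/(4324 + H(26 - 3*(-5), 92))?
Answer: 1/4411 ≈ 0.00022671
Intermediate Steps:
x(V, P) = P/2 (x(V, P) = (2*P)/4 = (2*P)*(1/4) = P/2)
H(D, k) = D + k/2
1/(4324 + H(26 - 3*(-5), 92)) = 1/(4324 + ((26 - 3*(-5)) + (1/2)*92)) = 1/(4324 + ((26 + 15) + 46)) = 1/(4324 + (41 + 46)) = 1/(4324 + 87) = 1/4411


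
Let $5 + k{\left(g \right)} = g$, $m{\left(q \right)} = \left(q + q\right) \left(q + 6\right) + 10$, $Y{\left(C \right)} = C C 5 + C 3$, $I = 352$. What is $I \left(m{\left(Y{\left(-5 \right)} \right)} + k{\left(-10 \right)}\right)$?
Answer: $8981280$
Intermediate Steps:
$Y{\left(C \right)} = 3 C + 5 C^{2}$ ($Y{\left(C \right)} = C^{2} \cdot 5 + 3 C = 5 C^{2} + 3 C = 3 C + 5 C^{2}$)
$m{\left(q \right)} = 10 + 2 q \left(6 + q\right)$ ($m{\left(q \right)} = 2 q \left(6 + q\right) + 10 = 10 + 2 q \left(6 + q\right)$)
$k{\left(g \right)} = -5 + g$
$I \left(m{\left(Y{\left(-5 \right)} \right)} + k{\left(-10 \right)}\right) = 352 \left(\left(10 + 2 \left(- 5 \left(3 + 5 \left(-5\right)\right)\right)^{2} + 12 \left(- 5 \left(3 + 5 \left(-5\right)\right)\right)\right) - 15\right) = 352 \left(\left(10 + 2 \left(- 5 \left(3 - 25\right)\right)^{2} + 12 \left(- 5 \left(3 - 25\right)\right)\right) - 15\right) = 352 \left(\left(10 + 2 \left(\left(-5\right) \left(-22\right)\right)^{2} + 12 \left(\left(-5\right) \left(-22\right)\right)\right) - 15\right) = 352 \left(\left(10 + 2 \cdot 110^{2} + 12 \cdot 110\right) - 15\right) = 352 \left(\left(10 + 2 \cdot 12100 + 1320\right) - 15\right) = 352 \left(\left(10 + 24200 + 1320\right) - 15\right) = 352 \left(25530 - 15\right) = 352 \cdot 25515 = 8981280$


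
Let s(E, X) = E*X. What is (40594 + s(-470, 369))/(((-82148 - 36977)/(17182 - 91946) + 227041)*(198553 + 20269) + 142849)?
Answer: -4965675352/1857214662638857 ≈ -2.6737e-6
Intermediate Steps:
(40594 + s(-470, 369))/(((-82148 - 36977)/(17182 - 91946) + 227041)*(198553 + 20269) + 142849) = (40594 - 470*369)/(((-82148 - 36977)/(17182 - 91946) + 227041)*(198553 + 20269) + 142849) = (40594 - 173430)/((-119125/(-74764) + 227041)*218822 + 142849) = -132836/((-119125*(-1/74764) + 227041)*218822 + 142849) = -132836/((119125/74764 + 227041)*218822 + 142849) = -132836/((16974612449/74764)*218822 + 142849) = -132836/(1857209322657539/37382 + 142849) = -132836/1857214662638857/37382 = -132836*37382/1857214662638857 = -4965675352/1857214662638857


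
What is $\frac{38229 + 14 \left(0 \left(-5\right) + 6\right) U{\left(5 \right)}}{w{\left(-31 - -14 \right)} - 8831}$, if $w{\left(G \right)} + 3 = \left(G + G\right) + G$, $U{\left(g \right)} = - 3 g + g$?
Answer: $- \frac{37389}{8885} \approx -4.2081$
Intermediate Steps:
$U{\left(g \right)} = - 2 g$
$w{\left(G \right)} = -3 + 3 G$ ($w{\left(G \right)} = -3 + \left(\left(G + G\right) + G\right) = -3 + \left(2 G + G\right) = -3 + 3 G$)
$\frac{38229 + 14 \left(0 \left(-5\right) + 6\right) U{\left(5 \right)}}{w{\left(-31 - -14 \right)} - 8831} = \frac{38229 + 14 \left(0 \left(-5\right) + 6\right) \left(\left(-2\right) 5\right)}{\left(-3 + 3 \left(-31 - -14\right)\right) - 8831} = \frac{38229 + 14 \left(0 + 6\right) \left(-10\right)}{\left(-3 + 3 \left(-31 + 14\right)\right) - 8831} = \frac{38229 + 14 \cdot 6 \left(-10\right)}{\left(-3 + 3 \left(-17\right)\right) - 8831} = \frac{38229 + 84 \left(-10\right)}{\left(-3 - 51\right) - 8831} = \frac{38229 - 840}{-54 - 8831} = \frac{37389}{-8885} = 37389 \left(- \frac{1}{8885}\right) = - \frac{37389}{8885}$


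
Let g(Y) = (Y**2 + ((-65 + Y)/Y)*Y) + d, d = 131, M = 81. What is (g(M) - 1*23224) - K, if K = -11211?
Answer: -5305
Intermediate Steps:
g(Y) = 66 + Y + Y**2 (g(Y) = (Y**2 + ((-65 + Y)/Y)*Y) + 131 = (Y**2 + (-65 + Y)) + 131 = (-65 + Y + Y**2) + 131 = 66 + Y + Y**2)
(g(M) - 1*23224) - K = ((66 + 81 + 81**2) - 1*23224) - 1*(-11211) = ((66 + 81 + 6561) - 23224) + 11211 = (6708 - 23224) + 11211 = -16516 + 11211 = -5305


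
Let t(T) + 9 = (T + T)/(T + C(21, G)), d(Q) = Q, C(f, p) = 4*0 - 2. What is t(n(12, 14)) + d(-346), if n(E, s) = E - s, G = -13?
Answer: -354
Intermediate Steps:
C(f, p) = -2 (C(f, p) = 0 - 2 = -2)
t(T) = -9 + 2*T/(-2 + T) (t(T) = -9 + (T + T)/(T - 2) = -9 + (2*T)/(-2 + T) = -9 + 2*T/(-2 + T))
t(n(12, 14)) + d(-346) = (18 - 7*(12 - 1*14))/(-2 + (12 - 1*14)) - 346 = (18 - 7*(12 - 14))/(-2 + (12 - 14)) - 346 = (18 - 7*(-2))/(-2 - 2) - 346 = (18 + 14)/(-4) - 346 = -1/4*32 - 346 = -8 - 346 = -354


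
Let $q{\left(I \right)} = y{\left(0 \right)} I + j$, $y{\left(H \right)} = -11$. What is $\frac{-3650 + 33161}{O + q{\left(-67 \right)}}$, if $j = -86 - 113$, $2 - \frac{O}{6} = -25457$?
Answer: $\frac{29511}{153292} \approx 0.19251$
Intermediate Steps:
$O = 152754$ ($O = 12 - -152742 = 12 + 152742 = 152754$)
$j = -199$ ($j = -86 - 113 = -199$)
$q{\left(I \right)} = -199 - 11 I$ ($q{\left(I \right)} = - 11 I - 199 = -199 - 11 I$)
$\frac{-3650 + 33161}{O + q{\left(-67 \right)}} = \frac{-3650 + 33161}{152754 - -538} = \frac{29511}{152754 + \left(-199 + 737\right)} = \frac{29511}{152754 + 538} = \frac{29511}{153292}$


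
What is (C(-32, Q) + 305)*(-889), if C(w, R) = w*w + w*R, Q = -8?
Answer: -1409065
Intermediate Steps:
C(w, R) = w² + R*w
(C(-32, Q) + 305)*(-889) = (-32*(-8 - 32) + 305)*(-889) = (-32*(-40) + 305)*(-889) = (1280 + 305)*(-889) = 1585*(-889) = -1409065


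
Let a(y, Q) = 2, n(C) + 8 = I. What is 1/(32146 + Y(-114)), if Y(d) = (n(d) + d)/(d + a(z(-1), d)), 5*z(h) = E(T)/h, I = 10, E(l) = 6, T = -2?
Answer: 1/32147 ≈ 3.1107e-5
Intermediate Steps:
n(C) = 2 (n(C) = -8 + 10 = 2)
z(h) = 6/(5*h) (z(h) = (6/h)/5 = 6/(5*h))
Y(d) = 1 (Y(d) = (2 + d)/(d + 2) = (2 + d)/(2 + d) = 1)
1/(32146 + Y(-114)) = 1/(32146 + 1) = 1/32147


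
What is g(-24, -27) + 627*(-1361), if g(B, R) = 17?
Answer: -853330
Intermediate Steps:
g(-24, -27) + 627*(-1361) = 17 + 627*(-1361) = 17 - 853347 = -853330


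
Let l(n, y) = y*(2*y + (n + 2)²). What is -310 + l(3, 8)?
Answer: 18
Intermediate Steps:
l(n, y) = y*((2 + n)² + 2*y) (l(n, y) = y*(2*y + (2 + n)²) = y*((2 + n)² + 2*y))
-310 + l(3, 8) = -310 + 8*((2 + 3)² + 2*8) = -310 + 8*(5² + 16) = -310 + 8*(25 + 16) = -310 + 8*41 = -310 + 328 = 18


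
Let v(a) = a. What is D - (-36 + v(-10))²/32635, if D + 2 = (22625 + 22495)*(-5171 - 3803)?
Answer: -13214136096186/32635 ≈ -4.0491e+8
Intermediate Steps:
D = -404906882 (D = -2 + (22625 + 22495)*(-5171 - 3803) = -2 + 45120*(-8974) = -2 - 404906880 = -404906882)
D - (-36 + v(-10))²/32635 = -404906882 - (-36 - 10)²/32635 = -404906882 - (-46)²/32635 = -404906882 - 2116/32635 = -13214136096186/32635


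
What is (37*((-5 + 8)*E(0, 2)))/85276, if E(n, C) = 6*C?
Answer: 333/21319 ≈ 0.015620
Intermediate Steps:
(37*((-5 + 8)*E(0, 2)))/85276 = (37*((-5 + 8)*(6*2)))/85276 = (37*(3*12))*(1/85276) = (37*36)*(1/85276) = 1332*(1/85276) = 333/21319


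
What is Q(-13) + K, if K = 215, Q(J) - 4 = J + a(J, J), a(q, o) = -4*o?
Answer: 258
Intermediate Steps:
Q(J) = 4 - 3*J (Q(J) = 4 + (J - 4*J) = 4 - 3*J)
Q(-13) + K = (4 - 3*(-13)) + 215 = (4 + 39) + 215 = 43 + 215 = 258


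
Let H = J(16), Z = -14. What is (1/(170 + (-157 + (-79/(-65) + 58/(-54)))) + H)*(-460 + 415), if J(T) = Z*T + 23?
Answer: 208525860/23063 ≈ 9041.6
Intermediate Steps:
J(T) = 23 - 14*T (J(T) = -14*T + 23 = 23 - 14*T)
H = -201 (H = 23 - 14*16 = 23 - 224 = -201)
(1/(170 + (-157 + (-79/(-65) + 58/(-54)))) + H)*(-460 + 415) = (1/(170 + (-157 + (-79/(-65) + 58/(-54)))) - 201)*(-460 + 415) = (1/(170 + (-157 + (-79*(-1/65) + 58*(-1/54)))) - 201)*(-45) = (1/(170 + (-157 + (79/65 - 29/27))) - 201)*(-45) = (1/(170 + (-157 + 248/1755)) - 201)*(-45) = (1/(170 - 275287/1755) - 201)*(-45) = (1/(23063/1755) - 201)*(-45) = (1755/23063 - 201)*(-45) = -4633908/23063*(-45) = 208525860/23063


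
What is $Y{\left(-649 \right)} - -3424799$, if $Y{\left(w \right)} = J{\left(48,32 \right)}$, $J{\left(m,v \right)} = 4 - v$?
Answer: $3424771$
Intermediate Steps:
$Y{\left(w \right)} = -28$ ($Y{\left(w \right)} = 4 - 32 = -28$)
$Y{\left(-649 \right)} - -3424799 = -28 - -3424799 = -28 + 3424799 = 3424771$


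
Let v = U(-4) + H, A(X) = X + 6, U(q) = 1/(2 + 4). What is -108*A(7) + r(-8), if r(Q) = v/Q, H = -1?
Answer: -67387/48 ≈ -1403.9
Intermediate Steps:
U(q) = ⅙ (U(q) = 1/6 = ⅙)
A(X) = 6 + X
v = -⅚ (v = ⅙ - 1 = -⅚ ≈ -0.83333)
r(Q) = -5/(6*Q)
-108*A(7) + r(-8) = -108*(6 + 7) - ⅚/(-8) = -108*13 - ⅚*(-⅛) = -1404 + 5/48 = -67387/48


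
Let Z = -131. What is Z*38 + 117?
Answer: -4861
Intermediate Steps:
Z*38 + 117 = -131*38 + 117 = -4978 + 117 = -4861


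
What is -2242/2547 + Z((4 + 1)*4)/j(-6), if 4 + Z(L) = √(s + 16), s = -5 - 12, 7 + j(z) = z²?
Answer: -75206/73863 + I/29 ≈ -1.0182 + 0.034483*I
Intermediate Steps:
j(z) = -7 + z²
s = -17
Z(L) = -4 + I (Z(L) = -4 + √(-17 + 16) = -4 + √(-1) = -4 + I)
-2242/2547 + Z((4 + 1)*4)/j(-6) = -2242/2547 + (-4 + I)/(-7 + (-6)²) = -2242*1/2547 + (-4 + I)/(-7 + 36) = -2242/2547 + (-4 + I)/29 = -2242/2547 + (-4 + I)*(1/29) = -2242/2547 + (-4/29 + I/29) = -75206/73863 + I/29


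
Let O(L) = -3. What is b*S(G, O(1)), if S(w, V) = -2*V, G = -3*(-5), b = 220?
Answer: 1320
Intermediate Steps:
G = 15
b*S(G, O(1)) = 220*(-2*(-3)) = 220*6 = 1320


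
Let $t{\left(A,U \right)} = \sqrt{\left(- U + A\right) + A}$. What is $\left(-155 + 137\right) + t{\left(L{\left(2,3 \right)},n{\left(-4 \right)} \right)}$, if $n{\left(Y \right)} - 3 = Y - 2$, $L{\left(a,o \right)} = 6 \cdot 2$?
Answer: $-18 + 3 \sqrt{3} \approx -12.804$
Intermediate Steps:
$L{\left(a,o \right)} = 12$
$n{\left(Y \right)} = 1 + Y$ ($n{\left(Y \right)} = 3 + \left(Y - 2\right) = 3 + \left(-2 + Y\right) = 1 + Y$)
$t{\left(A,U \right)} = \sqrt{- U + 2 A}$ ($t{\left(A,U \right)} = \sqrt{\left(A - U\right) + A} = \sqrt{- U + 2 A}$)
$\left(-155 + 137\right) + t{\left(L{\left(2,3 \right)},n{\left(-4 \right)} \right)} = \left(-155 + 137\right) + \sqrt{- (1 - 4) + 2 \cdot 12} = -18 + \sqrt{\left(-1\right) \left(-3\right) + 24} = -18 + \sqrt{3 + 24} = -18 + \sqrt{27} = -18 + 3 \sqrt{3}$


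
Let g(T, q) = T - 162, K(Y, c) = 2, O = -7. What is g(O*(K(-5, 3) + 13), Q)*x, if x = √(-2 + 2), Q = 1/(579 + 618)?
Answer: 0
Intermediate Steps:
Q = 1/1197 ≈ 0.00083542
g(T, q) = -162 + T
x = 0 (x = √0 = 0)
g(O*(K(-5, 3) + 13), Q)*x = (-162 - 7*(2 + 13))*0 = (-162 - 7*15)*0 = (-162 - 105)*0 = -267*0 = 0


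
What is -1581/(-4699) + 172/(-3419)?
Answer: 4597211/16065881 ≈ 0.28615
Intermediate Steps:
-1581/(-4699) + 172/(-3419) = -1581*(-1/4699) + 172*(-1/3419) = 1581/4699 - 172/3419 = 4597211/16065881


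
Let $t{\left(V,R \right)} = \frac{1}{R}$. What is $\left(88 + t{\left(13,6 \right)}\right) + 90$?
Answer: $\frac{1069}{6} \approx 178.17$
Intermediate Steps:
$\left(88 + t{\left(13,6 \right)}\right) + 90 = \left(88 + \frac{1}{6}\right) + 90 = \frac{529}{6} + 90 = \frac{1069}{6}$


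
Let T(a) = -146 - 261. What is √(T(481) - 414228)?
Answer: I*√414635 ≈ 643.92*I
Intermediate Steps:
T(a) = -407
√(T(481) - 414228) = √(-407 - 414228) = √(-414635) = I*√414635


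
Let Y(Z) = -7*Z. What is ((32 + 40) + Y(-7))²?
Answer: 14641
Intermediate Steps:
((32 + 40) + Y(-7))² = ((32 + 40) - 7*(-7))² = (72 + 49)² = 121² = 14641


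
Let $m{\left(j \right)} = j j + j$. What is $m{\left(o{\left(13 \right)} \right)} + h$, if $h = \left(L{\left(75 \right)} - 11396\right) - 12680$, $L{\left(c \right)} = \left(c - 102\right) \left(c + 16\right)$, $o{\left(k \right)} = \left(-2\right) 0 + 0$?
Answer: $-26533$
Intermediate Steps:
$o{\left(k \right)} = 0$ ($o{\left(k \right)} = 0 + 0 = 0$)
$L{\left(c \right)} = \left(-102 + c\right) \left(16 + c\right)$
$m{\left(j \right)} = j + j^{2}$ ($m{\left(j \right)} = j^{2} + j = j + j^{2}$)
$h = -26533$ ($h = \left(\left(-1632 + 75^{2} - 6450\right) - 11396\right) - 12680 = \left(\left(-1632 + 5625 - 6450\right) - 11396\right) - 12680 = \left(-2457 - 11396\right) - 12680 = -13853 - 12680 = -26533$)
$m{\left(o{\left(13 \right)} \right)} + h = 0 \left(1 + 0\right) - 26533 = 0 \cdot 1 - 26533 = 0 - 26533 = -26533$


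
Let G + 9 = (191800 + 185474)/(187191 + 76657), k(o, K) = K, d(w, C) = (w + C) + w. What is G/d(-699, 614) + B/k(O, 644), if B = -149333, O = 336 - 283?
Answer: -551594017759/2378853568 ≈ -231.87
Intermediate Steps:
O = 53
d(w, C) = C + 2*w (d(w, C) = (C + w) + w = C + 2*w)
G = -998679/131924 (G = -9 + (191800 + 185474)/(187191 + 76657) = -9 + 377274/263848 = -9 + 377274*(1/263848) = -9 + 188637/131924 = -998679/131924 ≈ -7.5701)
G/d(-699, 614) + B/k(O, 644) = -998679/(131924*(614 + 2*(-699))) - 149333/644 = -998679/(131924*(614 - 1398)) - 149333*1/644 = -998679/131924/(-784) - 149333/644 = -998679/131924*(-1/784) - 149333/644 = 998679/103428416 - 149333/644 = -551594017759/2378853568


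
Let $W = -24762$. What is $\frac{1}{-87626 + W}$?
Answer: $- \frac{1}{112388} \approx -8.8977 \cdot 10^{-6}$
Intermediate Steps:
$\frac{1}{-87626 + W} = \frac{1}{-87626 - 24762} = \frac{1}{-112388} = - \frac{1}{112388}$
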